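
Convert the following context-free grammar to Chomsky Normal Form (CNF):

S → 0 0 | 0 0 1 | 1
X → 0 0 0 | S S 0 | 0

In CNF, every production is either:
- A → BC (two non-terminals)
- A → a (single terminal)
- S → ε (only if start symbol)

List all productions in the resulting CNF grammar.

T0 → 0; T1 → 1; S → 1; X → 0; S → T0 T0; S → T0 X0; X0 → T0 T1; X → T0 X1; X1 → T0 T0; X → S X2; X2 → S T0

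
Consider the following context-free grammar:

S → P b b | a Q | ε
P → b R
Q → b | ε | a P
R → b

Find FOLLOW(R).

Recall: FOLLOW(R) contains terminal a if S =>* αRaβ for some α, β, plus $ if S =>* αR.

We compute FOLLOW(R) using the standard algorithm.
FOLLOW(S) starts with {$}.
FIRST(P) = {b}
FIRST(Q) = {a, b, ε}
FIRST(R) = {b}
FIRST(S) = {a, b, ε}
FOLLOW(P) = {$, b}
FOLLOW(Q) = {$}
FOLLOW(R) = {$, b}
FOLLOW(S) = {$}
Therefore, FOLLOW(R) = {$, b}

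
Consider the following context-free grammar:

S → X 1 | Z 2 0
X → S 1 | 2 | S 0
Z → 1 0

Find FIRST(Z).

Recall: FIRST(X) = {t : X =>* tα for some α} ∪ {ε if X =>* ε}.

We compute FIRST(Z) using the standard algorithm.
FIRST(S) = {1, 2}
FIRST(X) = {1, 2}
FIRST(Z) = {1}
Therefore, FIRST(Z) = {1}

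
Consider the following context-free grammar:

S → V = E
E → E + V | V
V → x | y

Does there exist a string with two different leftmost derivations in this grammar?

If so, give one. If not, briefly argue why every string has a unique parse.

No - every string in the language has a unique leftmost derivation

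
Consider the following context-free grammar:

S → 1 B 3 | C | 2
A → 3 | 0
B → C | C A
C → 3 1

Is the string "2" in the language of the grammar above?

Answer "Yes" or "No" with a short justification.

Yes - a valid derivation exists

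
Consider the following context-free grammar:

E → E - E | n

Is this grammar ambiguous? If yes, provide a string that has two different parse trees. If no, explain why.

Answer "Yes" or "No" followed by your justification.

Yes - the string 'n - n - n - n - n' has two distinct leftmost derivations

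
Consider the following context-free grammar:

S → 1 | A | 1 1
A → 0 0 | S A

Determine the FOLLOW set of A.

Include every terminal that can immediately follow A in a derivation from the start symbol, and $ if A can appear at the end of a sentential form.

We compute FOLLOW(A) using the standard algorithm.
FOLLOW(S) starts with {$}.
FIRST(A) = {0, 1}
FIRST(S) = {0, 1}
FOLLOW(A) = {$, 0, 1}
FOLLOW(S) = {$, 0, 1}
Therefore, FOLLOW(A) = {$, 0, 1}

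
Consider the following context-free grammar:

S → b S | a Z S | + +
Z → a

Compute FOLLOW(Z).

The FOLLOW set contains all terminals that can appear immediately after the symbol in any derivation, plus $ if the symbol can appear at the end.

We compute FOLLOW(Z) using the standard algorithm.
FOLLOW(S) starts with {$}.
FIRST(S) = {+, a, b}
FIRST(Z) = {a}
FOLLOW(S) = {$}
FOLLOW(Z) = {+, a, b}
Therefore, FOLLOW(Z) = {+, a, b}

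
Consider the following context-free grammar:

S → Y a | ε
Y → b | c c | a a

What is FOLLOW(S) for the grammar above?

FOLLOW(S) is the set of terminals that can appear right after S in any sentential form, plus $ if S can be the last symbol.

We compute FOLLOW(S) using the standard algorithm.
FOLLOW(S) starts with {$}.
FIRST(S) = {a, b, c, ε}
FIRST(Y) = {a, b, c}
FOLLOW(S) = {$}
FOLLOW(Y) = {a}
Therefore, FOLLOW(S) = {$}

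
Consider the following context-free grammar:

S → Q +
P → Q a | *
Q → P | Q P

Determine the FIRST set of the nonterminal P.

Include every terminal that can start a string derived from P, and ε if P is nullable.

We compute FIRST(P) using the standard algorithm.
FIRST(P) = {*}
FIRST(Q) = {*}
FIRST(S) = {*}
Therefore, FIRST(P) = {*}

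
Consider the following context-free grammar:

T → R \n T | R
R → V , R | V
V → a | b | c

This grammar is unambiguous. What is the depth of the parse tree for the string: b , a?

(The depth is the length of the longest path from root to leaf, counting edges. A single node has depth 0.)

4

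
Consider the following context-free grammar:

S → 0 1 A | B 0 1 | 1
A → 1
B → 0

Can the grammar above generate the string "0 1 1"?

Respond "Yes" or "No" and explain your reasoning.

Yes - a valid derivation exists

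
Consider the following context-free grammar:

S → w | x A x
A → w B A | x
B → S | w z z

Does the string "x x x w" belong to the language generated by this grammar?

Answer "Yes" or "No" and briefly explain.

No - no valid derivation exists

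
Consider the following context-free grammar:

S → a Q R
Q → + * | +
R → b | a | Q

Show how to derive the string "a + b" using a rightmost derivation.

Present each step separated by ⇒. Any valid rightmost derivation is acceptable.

S ⇒ a Q R ⇒ a Q b ⇒ a + b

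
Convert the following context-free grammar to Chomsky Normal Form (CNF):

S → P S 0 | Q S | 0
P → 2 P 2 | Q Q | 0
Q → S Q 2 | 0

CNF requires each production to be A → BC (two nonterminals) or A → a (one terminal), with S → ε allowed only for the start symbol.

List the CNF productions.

T0 → 0; S → 0; T2 → 2; P → 0; Q → 0; S → P X0; X0 → S T0; S → Q S; P → T2 X1; X1 → P T2; P → Q Q; Q → S X2; X2 → Q T2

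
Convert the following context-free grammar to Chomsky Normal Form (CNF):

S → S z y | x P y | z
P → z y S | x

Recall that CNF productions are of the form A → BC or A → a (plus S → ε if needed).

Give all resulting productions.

TZ → z; TY → y; TX → x; S → z; P → x; S → S X0; X0 → TZ TY; S → TX X1; X1 → P TY; P → TZ X2; X2 → TY S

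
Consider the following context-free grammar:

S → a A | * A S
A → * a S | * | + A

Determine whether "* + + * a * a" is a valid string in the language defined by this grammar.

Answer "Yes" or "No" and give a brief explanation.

No - no valid derivation exists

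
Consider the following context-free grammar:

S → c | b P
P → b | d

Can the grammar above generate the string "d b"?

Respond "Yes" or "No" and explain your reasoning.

No - no valid derivation exists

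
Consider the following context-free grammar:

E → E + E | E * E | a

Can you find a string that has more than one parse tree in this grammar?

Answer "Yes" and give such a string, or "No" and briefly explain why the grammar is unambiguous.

Yes - the string 'a + a + a * a + a' has two distinct parse trees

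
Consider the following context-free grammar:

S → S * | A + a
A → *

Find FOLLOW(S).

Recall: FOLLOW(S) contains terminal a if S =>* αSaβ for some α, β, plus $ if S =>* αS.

We compute FOLLOW(S) using the standard algorithm.
FOLLOW(S) starts with {$}.
FIRST(A) = {*}
FIRST(S) = {*}
FOLLOW(A) = {+}
FOLLOW(S) = {$, *}
Therefore, FOLLOW(S) = {$, *}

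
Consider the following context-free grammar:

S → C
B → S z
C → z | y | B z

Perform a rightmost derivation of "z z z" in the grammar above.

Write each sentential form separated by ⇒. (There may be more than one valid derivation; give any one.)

S ⇒ C ⇒ B z ⇒ S z z ⇒ C z z ⇒ z z z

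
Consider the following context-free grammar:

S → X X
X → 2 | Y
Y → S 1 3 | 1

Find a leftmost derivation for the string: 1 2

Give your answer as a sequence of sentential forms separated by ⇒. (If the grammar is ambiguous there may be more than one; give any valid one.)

S ⇒ X X ⇒ Y X ⇒ 1 X ⇒ 1 2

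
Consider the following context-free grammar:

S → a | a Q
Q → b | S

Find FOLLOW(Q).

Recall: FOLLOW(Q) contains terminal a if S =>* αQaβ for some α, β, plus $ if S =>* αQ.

We compute FOLLOW(Q) using the standard algorithm.
FOLLOW(S) starts with {$}.
FIRST(Q) = {a, b}
FIRST(S) = {a}
FOLLOW(Q) = {$}
FOLLOW(S) = {$}
Therefore, FOLLOW(Q) = {$}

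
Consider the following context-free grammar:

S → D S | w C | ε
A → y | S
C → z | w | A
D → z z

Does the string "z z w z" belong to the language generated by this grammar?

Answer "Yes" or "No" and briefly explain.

Yes - a valid derivation exists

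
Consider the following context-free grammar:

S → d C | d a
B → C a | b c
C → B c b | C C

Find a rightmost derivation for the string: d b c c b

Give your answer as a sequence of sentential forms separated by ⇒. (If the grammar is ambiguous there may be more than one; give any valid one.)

S ⇒ d C ⇒ d B c b ⇒ d b c c b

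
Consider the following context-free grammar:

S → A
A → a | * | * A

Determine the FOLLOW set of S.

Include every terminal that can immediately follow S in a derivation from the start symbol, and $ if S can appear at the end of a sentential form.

We compute FOLLOW(S) using the standard algorithm.
FOLLOW(S) starts with {$}.
FIRST(A) = {*, a}
FIRST(S) = {*, a}
FOLLOW(A) = {$}
FOLLOW(S) = {$}
Therefore, FOLLOW(S) = {$}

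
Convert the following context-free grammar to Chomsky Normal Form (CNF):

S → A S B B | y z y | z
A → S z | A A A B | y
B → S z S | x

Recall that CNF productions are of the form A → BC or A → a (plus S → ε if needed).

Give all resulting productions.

TY → y; TZ → z; S → z; A → y; B → x; S → A X0; X0 → S X1; X1 → B B; S → TY X2; X2 → TZ TY; A → S TZ; A → A X3; X3 → A X4; X4 → A B; B → S X5; X5 → TZ S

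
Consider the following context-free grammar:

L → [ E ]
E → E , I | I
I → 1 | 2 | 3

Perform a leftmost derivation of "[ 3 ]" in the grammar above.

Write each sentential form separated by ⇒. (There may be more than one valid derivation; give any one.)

L ⇒ [ E ] ⇒ [ I ] ⇒ [ 3 ]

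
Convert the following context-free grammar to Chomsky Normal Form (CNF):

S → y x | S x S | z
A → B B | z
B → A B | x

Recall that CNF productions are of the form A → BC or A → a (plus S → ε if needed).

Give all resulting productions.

TY → y; TX → x; S → z; A → z; B → x; S → TY TX; S → S X0; X0 → TX S; A → B B; B → A B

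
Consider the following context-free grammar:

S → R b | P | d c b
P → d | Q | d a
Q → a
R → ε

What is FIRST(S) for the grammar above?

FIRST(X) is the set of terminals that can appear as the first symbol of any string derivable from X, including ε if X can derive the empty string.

We compute FIRST(S) using the standard algorithm.
FIRST(P) = {a, d}
FIRST(Q) = {a}
FIRST(R) = {ε}
FIRST(S) = {a, b, d}
Therefore, FIRST(S) = {a, b, d}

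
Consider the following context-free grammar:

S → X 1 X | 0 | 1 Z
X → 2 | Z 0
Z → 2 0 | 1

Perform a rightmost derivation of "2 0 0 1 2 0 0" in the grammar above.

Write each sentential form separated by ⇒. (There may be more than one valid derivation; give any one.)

S ⇒ X 1 X ⇒ X 1 Z 0 ⇒ X 1 2 0 0 ⇒ Z 0 1 2 0 0 ⇒ 2 0 0 1 2 0 0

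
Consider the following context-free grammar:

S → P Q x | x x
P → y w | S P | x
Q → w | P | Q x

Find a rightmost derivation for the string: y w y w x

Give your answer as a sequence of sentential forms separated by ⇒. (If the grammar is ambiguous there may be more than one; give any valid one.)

S ⇒ P Q x ⇒ P P x ⇒ P y w x ⇒ y w y w x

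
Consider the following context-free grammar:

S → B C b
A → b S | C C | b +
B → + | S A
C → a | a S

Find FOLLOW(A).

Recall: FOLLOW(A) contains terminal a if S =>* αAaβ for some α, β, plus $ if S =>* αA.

We compute FOLLOW(A) using the standard algorithm.
FOLLOW(S) starts with {$}.
FIRST(A) = {a, b}
FIRST(B) = {+}
FIRST(C) = {a}
FIRST(S) = {+}
FOLLOW(A) = {a}
FOLLOW(B) = {a}
FOLLOW(C) = {a, b}
FOLLOW(S) = {$, a, b}
Therefore, FOLLOW(A) = {a}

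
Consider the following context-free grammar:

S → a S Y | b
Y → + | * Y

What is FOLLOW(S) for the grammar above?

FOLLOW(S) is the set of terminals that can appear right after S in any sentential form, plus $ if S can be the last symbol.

We compute FOLLOW(S) using the standard algorithm.
FOLLOW(S) starts with {$}.
FIRST(S) = {a, b}
FIRST(Y) = {*, +}
FOLLOW(S) = {$, *, +}
FOLLOW(Y) = {$, *, +}
Therefore, FOLLOW(S) = {$, *, +}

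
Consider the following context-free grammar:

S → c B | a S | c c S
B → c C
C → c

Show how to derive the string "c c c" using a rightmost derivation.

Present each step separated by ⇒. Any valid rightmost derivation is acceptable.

S ⇒ c B ⇒ c c C ⇒ c c c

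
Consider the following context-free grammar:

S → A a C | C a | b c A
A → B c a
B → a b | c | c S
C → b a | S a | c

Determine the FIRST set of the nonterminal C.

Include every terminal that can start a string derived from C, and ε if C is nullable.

We compute FIRST(C) using the standard algorithm.
FIRST(A) = {a, c}
FIRST(B) = {a, c}
FIRST(C) = {a, b, c}
FIRST(S) = {a, b, c}
Therefore, FIRST(C) = {a, b, c}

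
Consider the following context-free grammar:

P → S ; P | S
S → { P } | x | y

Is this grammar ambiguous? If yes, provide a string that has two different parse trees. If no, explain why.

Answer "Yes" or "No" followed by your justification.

No - the grammar is unambiguous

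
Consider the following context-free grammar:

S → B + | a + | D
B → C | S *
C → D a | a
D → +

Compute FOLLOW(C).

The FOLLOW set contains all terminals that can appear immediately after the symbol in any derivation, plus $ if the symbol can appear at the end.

We compute FOLLOW(C) using the standard algorithm.
FOLLOW(S) starts with {$}.
FIRST(B) = {+, a}
FIRST(C) = {+, a}
FIRST(D) = {+}
FIRST(S) = {+, a}
FOLLOW(B) = {+}
FOLLOW(C) = {+}
FOLLOW(D) = {$, *, a}
FOLLOW(S) = {$, *}
Therefore, FOLLOW(C) = {+}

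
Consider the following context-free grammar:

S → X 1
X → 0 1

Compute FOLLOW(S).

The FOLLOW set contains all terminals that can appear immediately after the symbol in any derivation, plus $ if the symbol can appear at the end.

We compute FOLLOW(S) using the standard algorithm.
FOLLOW(S) starts with {$}.
FIRST(S) = {0}
FIRST(X) = {0}
FOLLOW(S) = {$}
FOLLOW(X) = {1}
Therefore, FOLLOW(S) = {$}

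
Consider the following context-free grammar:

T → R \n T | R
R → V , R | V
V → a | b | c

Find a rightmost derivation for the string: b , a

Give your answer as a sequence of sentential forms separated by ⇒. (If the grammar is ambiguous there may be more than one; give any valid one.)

T ⇒ R ⇒ V , R ⇒ V , V ⇒ V , a ⇒ b , a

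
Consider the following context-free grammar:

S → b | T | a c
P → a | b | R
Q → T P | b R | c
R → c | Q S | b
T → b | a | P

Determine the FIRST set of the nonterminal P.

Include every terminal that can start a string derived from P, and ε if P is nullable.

We compute FIRST(P) using the standard algorithm.
FIRST(P) = {a, b, c}
FIRST(Q) = {a, b, c}
FIRST(R) = {a, b, c}
FIRST(S) = {a, b, c}
FIRST(T) = {a, b, c}
Therefore, FIRST(P) = {a, b, c}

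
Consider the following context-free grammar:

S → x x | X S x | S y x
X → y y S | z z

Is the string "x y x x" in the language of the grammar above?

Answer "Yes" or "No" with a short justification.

No - no valid derivation exists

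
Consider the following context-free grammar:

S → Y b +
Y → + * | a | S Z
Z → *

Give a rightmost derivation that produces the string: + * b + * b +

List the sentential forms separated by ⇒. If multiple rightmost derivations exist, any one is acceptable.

S ⇒ Y b + ⇒ S Z b + ⇒ S * b + ⇒ Y b + * b + ⇒ + * b + * b +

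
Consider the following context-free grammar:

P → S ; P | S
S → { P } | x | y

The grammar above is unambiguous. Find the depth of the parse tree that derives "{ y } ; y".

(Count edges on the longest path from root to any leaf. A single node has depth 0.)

4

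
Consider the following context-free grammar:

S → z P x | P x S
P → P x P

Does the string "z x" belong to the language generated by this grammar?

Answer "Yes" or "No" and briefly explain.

No - no valid derivation exists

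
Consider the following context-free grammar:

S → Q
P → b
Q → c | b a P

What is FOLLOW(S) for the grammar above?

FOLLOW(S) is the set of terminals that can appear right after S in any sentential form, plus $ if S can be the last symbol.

We compute FOLLOW(S) using the standard algorithm.
FOLLOW(S) starts with {$}.
FIRST(P) = {b}
FIRST(Q) = {b, c}
FIRST(S) = {b, c}
FOLLOW(P) = {$}
FOLLOW(Q) = {$}
FOLLOW(S) = {$}
Therefore, FOLLOW(S) = {$}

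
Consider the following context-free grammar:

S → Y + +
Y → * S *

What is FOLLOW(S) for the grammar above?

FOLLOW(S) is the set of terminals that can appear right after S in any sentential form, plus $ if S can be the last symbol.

We compute FOLLOW(S) using the standard algorithm.
FOLLOW(S) starts with {$}.
FIRST(S) = {*}
FIRST(Y) = {*}
FOLLOW(S) = {$, *}
FOLLOW(Y) = {+}
Therefore, FOLLOW(S) = {$, *}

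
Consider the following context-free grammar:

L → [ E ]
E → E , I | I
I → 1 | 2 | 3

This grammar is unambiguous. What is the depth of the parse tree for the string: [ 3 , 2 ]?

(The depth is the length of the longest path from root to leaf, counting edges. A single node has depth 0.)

4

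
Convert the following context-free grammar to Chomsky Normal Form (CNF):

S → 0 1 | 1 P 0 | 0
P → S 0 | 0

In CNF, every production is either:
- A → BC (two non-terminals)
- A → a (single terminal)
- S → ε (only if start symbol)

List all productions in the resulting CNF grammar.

T0 → 0; T1 → 1; S → 0; P → 0; S → T0 T1; S → T1 X0; X0 → P T0; P → S T0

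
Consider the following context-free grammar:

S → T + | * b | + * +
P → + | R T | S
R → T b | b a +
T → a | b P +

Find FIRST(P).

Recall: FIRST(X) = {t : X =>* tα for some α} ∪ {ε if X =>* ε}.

We compute FIRST(P) using the standard algorithm.
FIRST(P) = {*, +, a, b}
FIRST(R) = {a, b}
FIRST(S) = {*, +, a, b}
FIRST(T) = {a, b}
Therefore, FIRST(P) = {*, +, a, b}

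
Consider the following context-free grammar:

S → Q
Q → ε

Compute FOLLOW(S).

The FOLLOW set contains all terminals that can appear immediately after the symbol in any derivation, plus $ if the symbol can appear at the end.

We compute FOLLOW(S) using the standard algorithm.
FOLLOW(S) starts with {$}.
FIRST(Q) = {ε}
FIRST(S) = {ε}
FOLLOW(Q) = {$}
FOLLOW(S) = {$}
Therefore, FOLLOW(S) = {$}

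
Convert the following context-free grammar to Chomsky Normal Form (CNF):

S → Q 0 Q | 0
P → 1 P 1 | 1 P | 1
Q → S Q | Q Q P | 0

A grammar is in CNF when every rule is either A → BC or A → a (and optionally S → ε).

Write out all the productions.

T0 → 0; S → 0; T1 → 1; P → 1; Q → 0; S → Q X0; X0 → T0 Q; P → T1 X1; X1 → P T1; P → T1 P; Q → S Q; Q → Q X2; X2 → Q P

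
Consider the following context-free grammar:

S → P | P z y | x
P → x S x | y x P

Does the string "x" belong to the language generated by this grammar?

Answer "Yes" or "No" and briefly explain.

Yes - a valid derivation exists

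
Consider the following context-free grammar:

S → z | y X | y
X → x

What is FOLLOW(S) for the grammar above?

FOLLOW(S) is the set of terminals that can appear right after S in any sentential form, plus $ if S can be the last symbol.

We compute FOLLOW(S) using the standard algorithm.
FOLLOW(S) starts with {$}.
FIRST(S) = {y, z}
FIRST(X) = {x}
FOLLOW(S) = {$}
FOLLOW(X) = {$}
Therefore, FOLLOW(S) = {$}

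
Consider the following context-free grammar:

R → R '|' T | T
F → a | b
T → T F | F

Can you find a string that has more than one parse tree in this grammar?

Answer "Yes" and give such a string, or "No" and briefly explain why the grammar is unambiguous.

No - the grammar is unambiguous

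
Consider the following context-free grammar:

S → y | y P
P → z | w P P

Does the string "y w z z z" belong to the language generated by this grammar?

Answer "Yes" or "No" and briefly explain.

No - no valid derivation exists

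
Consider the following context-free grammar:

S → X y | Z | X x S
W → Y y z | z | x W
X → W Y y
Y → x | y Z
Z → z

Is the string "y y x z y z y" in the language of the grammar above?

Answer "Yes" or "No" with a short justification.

No - no valid derivation exists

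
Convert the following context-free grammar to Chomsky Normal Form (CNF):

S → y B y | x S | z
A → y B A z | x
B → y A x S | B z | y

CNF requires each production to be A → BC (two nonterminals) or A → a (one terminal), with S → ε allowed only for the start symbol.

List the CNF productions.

TY → y; TX → x; S → z; TZ → z; A → x; B → y; S → TY X0; X0 → B TY; S → TX S; A → TY X1; X1 → B X2; X2 → A TZ; B → TY X3; X3 → A X4; X4 → TX S; B → B TZ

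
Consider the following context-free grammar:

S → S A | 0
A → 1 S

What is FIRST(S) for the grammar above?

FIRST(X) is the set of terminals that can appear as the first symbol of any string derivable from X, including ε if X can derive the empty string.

We compute FIRST(S) using the standard algorithm.
FIRST(A) = {1}
FIRST(S) = {0}
Therefore, FIRST(S) = {0}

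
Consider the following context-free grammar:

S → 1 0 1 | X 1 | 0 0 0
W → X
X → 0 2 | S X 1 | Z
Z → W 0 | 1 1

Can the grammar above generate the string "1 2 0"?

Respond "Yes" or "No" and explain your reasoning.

No - no valid derivation exists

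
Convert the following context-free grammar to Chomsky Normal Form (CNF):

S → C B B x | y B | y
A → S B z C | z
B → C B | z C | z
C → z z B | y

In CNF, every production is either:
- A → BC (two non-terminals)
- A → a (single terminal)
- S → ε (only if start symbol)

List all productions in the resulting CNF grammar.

TX → x; TY → y; S → y; TZ → z; A → z; B → z; C → y; S → C X0; X0 → B X1; X1 → B TX; S → TY B; A → S X2; X2 → B X3; X3 → TZ C; B → C B; B → TZ C; C → TZ X4; X4 → TZ B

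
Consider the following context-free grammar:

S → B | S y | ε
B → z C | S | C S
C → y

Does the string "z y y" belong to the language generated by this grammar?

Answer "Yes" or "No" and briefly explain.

Yes - a valid derivation exists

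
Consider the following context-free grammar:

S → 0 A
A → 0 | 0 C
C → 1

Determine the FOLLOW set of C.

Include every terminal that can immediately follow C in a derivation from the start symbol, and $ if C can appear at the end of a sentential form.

We compute FOLLOW(C) using the standard algorithm.
FOLLOW(S) starts with {$}.
FIRST(A) = {0}
FIRST(C) = {1}
FIRST(S) = {0}
FOLLOW(A) = {$}
FOLLOW(C) = {$}
FOLLOW(S) = {$}
Therefore, FOLLOW(C) = {$}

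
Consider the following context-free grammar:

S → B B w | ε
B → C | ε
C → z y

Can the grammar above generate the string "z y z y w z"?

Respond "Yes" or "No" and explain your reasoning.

No - no valid derivation exists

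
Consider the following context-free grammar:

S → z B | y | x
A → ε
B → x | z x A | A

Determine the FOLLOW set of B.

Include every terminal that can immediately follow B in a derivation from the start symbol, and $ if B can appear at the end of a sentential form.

We compute FOLLOW(B) using the standard algorithm.
FOLLOW(S) starts with {$}.
FIRST(A) = {ε}
FIRST(B) = {x, z, ε}
FIRST(S) = {x, y, z}
FOLLOW(A) = {$}
FOLLOW(B) = {$}
FOLLOW(S) = {$}
Therefore, FOLLOW(B) = {$}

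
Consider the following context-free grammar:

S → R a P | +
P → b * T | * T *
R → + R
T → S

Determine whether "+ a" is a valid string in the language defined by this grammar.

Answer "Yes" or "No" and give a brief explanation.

No - no valid derivation exists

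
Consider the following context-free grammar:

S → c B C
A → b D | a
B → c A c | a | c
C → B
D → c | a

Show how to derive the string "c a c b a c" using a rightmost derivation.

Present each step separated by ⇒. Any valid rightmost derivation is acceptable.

S ⇒ c B C ⇒ c B B ⇒ c B c A c ⇒ c B c b D c ⇒ c B c b a c ⇒ c a c b a c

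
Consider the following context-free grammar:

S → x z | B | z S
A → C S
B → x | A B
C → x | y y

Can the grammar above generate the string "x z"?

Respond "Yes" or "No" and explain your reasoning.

Yes - a valid derivation exists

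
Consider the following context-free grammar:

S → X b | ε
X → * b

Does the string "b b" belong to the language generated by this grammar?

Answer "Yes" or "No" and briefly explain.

No - no valid derivation exists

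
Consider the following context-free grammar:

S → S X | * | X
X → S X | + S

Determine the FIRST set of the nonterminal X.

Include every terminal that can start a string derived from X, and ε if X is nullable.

We compute FIRST(X) using the standard algorithm.
FIRST(S) = {*, +}
FIRST(X) = {*, +}
Therefore, FIRST(X) = {*, +}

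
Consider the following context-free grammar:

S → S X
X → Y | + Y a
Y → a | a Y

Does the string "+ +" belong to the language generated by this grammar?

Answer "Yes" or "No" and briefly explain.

No - no valid derivation exists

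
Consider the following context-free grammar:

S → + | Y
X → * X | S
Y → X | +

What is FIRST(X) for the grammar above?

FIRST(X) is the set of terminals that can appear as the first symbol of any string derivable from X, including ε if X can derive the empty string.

We compute FIRST(X) using the standard algorithm.
FIRST(S) = {*, +}
FIRST(X) = {*, +}
FIRST(Y) = {*, +}
Therefore, FIRST(X) = {*, +}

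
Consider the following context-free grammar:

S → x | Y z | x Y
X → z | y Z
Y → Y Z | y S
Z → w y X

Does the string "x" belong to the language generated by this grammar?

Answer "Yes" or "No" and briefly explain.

Yes - a valid derivation exists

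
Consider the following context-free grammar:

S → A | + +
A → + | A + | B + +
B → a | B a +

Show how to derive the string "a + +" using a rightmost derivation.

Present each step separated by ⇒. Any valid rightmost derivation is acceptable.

S ⇒ A ⇒ B + + ⇒ a + +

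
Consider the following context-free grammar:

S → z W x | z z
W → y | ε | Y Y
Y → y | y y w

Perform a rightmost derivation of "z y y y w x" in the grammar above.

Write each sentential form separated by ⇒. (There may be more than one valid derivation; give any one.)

S ⇒ z W x ⇒ z Y Y x ⇒ z Y y y w x ⇒ z y y y w x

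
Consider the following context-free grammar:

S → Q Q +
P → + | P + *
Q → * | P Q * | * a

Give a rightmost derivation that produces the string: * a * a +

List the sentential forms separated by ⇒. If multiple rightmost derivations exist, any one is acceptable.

S ⇒ Q Q + ⇒ Q * a + ⇒ * a * a +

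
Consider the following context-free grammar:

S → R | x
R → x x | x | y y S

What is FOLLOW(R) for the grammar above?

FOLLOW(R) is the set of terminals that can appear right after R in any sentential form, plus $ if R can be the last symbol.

We compute FOLLOW(R) using the standard algorithm.
FOLLOW(S) starts with {$}.
FIRST(R) = {x, y}
FIRST(S) = {x, y}
FOLLOW(R) = {$}
FOLLOW(S) = {$}
Therefore, FOLLOW(R) = {$}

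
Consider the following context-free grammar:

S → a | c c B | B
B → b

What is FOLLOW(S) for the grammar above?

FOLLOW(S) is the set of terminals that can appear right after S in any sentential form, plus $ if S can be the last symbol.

We compute FOLLOW(S) using the standard algorithm.
FOLLOW(S) starts with {$}.
FIRST(B) = {b}
FIRST(S) = {a, b, c}
FOLLOW(B) = {$}
FOLLOW(S) = {$}
Therefore, FOLLOW(S) = {$}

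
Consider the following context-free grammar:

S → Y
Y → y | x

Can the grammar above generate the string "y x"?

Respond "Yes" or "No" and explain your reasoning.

No - no valid derivation exists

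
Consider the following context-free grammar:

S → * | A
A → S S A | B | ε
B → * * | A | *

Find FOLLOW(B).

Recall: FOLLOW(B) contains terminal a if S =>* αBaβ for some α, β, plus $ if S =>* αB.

We compute FOLLOW(B) using the standard algorithm.
FOLLOW(S) starts with {$}.
FIRST(A) = {*, ε}
FIRST(B) = {*, ε}
FIRST(S) = {*, ε}
FOLLOW(A) = {$, *}
FOLLOW(B) = {$, *}
FOLLOW(S) = {$, *}
Therefore, FOLLOW(B) = {$, *}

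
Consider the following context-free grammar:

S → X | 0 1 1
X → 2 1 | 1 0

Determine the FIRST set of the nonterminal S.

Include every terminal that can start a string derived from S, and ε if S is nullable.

We compute FIRST(S) using the standard algorithm.
FIRST(S) = {0, 1, 2}
FIRST(X) = {1, 2}
Therefore, FIRST(S) = {0, 1, 2}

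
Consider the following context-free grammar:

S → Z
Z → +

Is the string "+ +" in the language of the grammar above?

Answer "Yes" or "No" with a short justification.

No - no valid derivation exists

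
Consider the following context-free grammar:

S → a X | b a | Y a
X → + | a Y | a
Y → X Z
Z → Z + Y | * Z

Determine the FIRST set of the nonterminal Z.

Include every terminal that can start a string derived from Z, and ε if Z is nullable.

We compute FIRST(Z) using the standard algorithm.
FIRST(S) = {+, a, b}
FIRST(X) = {+, a}
FIRST(Y) = {+, a}
FIRST(Z) = {*}
Therefore, FIRST(Z) = {*}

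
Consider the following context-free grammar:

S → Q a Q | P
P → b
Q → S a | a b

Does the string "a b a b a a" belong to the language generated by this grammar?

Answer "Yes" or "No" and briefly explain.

No - no valid derivation exists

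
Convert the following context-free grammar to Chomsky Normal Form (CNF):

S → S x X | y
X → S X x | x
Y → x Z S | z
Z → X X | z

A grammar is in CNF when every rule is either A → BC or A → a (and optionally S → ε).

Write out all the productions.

TX → x; S → y; X → x; Y → z; Z → z; S → S X0; X0 → TX X; X → S X1; X1 → X TX; Y → TX X2; X2 → Z S; Z → X X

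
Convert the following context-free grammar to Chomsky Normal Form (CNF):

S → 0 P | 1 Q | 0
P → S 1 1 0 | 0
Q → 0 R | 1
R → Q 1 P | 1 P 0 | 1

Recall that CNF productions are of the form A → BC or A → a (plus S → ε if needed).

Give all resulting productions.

T0 → 0; T1 → 1; S → 0; P → 0; Q → 1; R → 1; S → T0 P; S → T1 Q; P → S X0; X0 → T1 X1; X1 → T1 T0; Q → T0 R; R → Q X2; X2 → T1 P; R → T1 X3; X3 → P T0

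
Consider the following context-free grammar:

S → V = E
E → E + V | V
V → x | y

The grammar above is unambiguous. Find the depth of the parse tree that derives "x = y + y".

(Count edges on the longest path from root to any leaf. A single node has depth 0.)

4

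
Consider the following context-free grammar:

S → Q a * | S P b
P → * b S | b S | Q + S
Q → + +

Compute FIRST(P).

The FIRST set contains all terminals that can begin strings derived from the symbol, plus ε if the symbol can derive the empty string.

We compute FIRST(P) using the standard algorithm.
FIRST(P) = {*, +, b}
FIRST(Q) = {+}
FIRST(S) = {+}
Therefore, FIRST(P) = {*, +, b}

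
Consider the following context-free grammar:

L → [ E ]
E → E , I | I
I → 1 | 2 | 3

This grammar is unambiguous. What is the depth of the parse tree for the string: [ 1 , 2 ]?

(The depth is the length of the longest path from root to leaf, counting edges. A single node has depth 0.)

4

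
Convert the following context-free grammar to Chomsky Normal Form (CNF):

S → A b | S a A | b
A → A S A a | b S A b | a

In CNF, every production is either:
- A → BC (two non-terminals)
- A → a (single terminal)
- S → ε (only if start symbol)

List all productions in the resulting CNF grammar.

TB → b; TA → a; S → b; A → a; S → A TB; S → S X0; X0 → TA A; A → A X1; X1 → S X2; X2 → A TA; A → TB X3; X3 → S X4; X4 → A TB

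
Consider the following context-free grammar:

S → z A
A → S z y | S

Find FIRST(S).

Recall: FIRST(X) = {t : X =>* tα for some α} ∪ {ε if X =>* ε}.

We compute FIRST(S) using the standard algorithm.
FIRST(A) = {z}
FIRST(S) = {z}
Therefore, FIRST(S) = {z}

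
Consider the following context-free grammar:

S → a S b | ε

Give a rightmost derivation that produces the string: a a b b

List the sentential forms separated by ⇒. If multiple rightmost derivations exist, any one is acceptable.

S ⇒ a S b ⇒ a a S b b ⇒ a a b b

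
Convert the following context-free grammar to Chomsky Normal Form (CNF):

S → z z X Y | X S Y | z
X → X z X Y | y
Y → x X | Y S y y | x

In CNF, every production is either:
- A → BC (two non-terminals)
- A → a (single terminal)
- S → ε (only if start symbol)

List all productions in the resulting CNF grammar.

TZ → z; S → z; X → y; TX → x; TY → y; Y → x; S → TZ X0; X0 → TZ X1; X1 → X Y; S → X X2; X2 → S Y; X → X X3; X3 → TZ X4; X4 → X Y; Y → TX X; Y → Y X5; X5 → S X6; X6 → TY TY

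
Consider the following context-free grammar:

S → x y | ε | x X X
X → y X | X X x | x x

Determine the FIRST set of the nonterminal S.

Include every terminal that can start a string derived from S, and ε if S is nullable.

We compute FIRST(S) using the standard algorithm.
FIRST(S) = {x, ε}
FIRST(X) = {x, y}
Therefore, FIRST(S) = {x, ε}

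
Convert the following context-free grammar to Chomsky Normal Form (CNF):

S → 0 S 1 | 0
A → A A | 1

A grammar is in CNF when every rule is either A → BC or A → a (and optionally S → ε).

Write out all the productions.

T0 → 0; T1 → 1; S → 0; A → 1; S → T0 X0; X0 → S T1; A → A A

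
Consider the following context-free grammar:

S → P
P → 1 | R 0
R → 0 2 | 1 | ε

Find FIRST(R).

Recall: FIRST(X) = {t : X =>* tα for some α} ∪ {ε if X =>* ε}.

We compute FIRST(R) using the standard algorithm.
FIRST(P) = {0, 1}
FIRST(R) = {0, 1, ε}
FIRST(S) = {0, 1}
Therefore, FIRST(R) = {0, 1, ε}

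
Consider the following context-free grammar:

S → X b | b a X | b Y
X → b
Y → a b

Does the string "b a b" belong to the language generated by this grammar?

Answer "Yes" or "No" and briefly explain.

Yes - a valid derivation exists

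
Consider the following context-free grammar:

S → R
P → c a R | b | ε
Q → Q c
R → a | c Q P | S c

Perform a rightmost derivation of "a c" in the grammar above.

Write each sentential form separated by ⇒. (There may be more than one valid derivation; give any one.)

S ⇒ R ⇒ S c ⇒ R c ⇒ a c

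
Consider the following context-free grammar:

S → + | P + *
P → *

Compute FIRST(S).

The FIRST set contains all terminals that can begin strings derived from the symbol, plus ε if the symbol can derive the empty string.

We compute FIRST(S) using the standard algorithm.
FIRST(P) = {*}
FIRST(S) = {*, +}
Therefore, FIRST(S) = {*, +}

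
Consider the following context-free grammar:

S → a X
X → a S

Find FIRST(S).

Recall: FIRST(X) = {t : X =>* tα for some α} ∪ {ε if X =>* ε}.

We compute FIRST(S) using the standard algorithm.
FIRST(S) = {a}
FIRST(X) = {a}
Therefore, FIRST(S) = {a}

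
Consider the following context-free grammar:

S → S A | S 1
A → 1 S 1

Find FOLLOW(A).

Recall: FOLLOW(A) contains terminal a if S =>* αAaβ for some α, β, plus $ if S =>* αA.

We compute FOLLOW(A) using the standard algorithm.
FOLLOW(S) starts with {$}.
FIRST(A) = {1}
FIRST(S) = {}
FOLLOW(A) = {$, 1}
FOLLOW(S) = {$, 1}
Therefore, FOLLOW(A) = {$, 1}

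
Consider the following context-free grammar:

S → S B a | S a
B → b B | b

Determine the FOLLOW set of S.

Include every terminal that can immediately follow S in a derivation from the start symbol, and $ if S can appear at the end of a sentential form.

We compute FOLLOW(S) using the standard algorithm.
FOLLOW(S) starts with {$}.
FIRST(B) = {b}
FIRST(S) = {}
FOLLOW(B) = {a}
FOLLOW(S) = {$, a, b}
Therefore, FOLLOW(S) = {$, a, b}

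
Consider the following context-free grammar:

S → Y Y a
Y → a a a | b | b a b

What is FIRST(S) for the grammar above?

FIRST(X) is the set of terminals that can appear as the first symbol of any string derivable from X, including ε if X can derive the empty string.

We compute FIRST(S) using the standard algorithm.
FIRST(S) = {a, b}
FIRST(Y) = {a, b}
Therefore, FIRST(S) = {a, b}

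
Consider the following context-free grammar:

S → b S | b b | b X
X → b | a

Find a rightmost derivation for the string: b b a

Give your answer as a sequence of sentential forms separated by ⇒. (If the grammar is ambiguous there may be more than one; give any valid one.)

S ⇒ b S ⇒ b b X ⇒ b b a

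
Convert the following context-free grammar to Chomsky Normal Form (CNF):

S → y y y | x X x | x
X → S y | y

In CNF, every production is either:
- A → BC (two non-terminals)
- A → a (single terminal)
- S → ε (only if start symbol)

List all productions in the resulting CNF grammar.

TY → y; TX → x; S → x; X → y; S → TY X0; X0 → TY TY; S → TX X1; X1 → X TX; X → S TY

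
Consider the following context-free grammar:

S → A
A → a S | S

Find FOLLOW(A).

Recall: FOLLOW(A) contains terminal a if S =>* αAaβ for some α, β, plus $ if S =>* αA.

We compute FOLLOW(A) using the standard algorithm.
FOLLOW(S) starts with {$}.
FIRST(A) = {a}
FIRST(S) = {a}
FOLLOW(A) = {$}
FOLLOW(S) = {$}
Therefore, FOLLOW(A) = {$}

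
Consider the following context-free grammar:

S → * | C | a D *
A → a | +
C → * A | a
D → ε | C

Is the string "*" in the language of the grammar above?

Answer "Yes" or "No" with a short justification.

Yes - a valid derivation exists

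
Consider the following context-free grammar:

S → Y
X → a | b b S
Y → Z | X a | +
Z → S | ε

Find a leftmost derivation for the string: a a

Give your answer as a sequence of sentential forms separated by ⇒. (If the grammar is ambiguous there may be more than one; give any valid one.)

S ⇒ Y ⇒ X a ⇒ a a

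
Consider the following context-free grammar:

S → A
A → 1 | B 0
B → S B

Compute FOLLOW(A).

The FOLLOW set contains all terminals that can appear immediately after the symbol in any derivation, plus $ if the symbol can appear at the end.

We compute FOLLOW(A) using the standard algorithm.
FOLLOW(S) starts with {$}.
FIRST(A) = {1}
FIRST(B) = {1}
FIRST(S) = {1}
FOLLOW(A) = {$, 1}
FOLLOW(B) = {0}
FOLLOW(S) = {$, 1}
Therefore, FOLLOW(A) = {$, 1}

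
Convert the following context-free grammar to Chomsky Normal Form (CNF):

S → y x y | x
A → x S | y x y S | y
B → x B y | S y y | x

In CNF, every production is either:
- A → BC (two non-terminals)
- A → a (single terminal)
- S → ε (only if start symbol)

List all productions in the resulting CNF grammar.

TY → y; TX → x; S → x; A → y; B → x; S → TY X0; X0 → TX TY; A → TX S; A → TY X1; X1 → TX X2; X2 → TY S; B → TX X3; X3 → B TY; B → S X4; X4 → TY TY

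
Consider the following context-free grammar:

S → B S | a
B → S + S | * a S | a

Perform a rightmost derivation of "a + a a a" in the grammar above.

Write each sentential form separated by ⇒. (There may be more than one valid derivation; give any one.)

S ⇒ B S ⇒ B B S ⇒ B B a ⇒ B a a ⇒ S + S a a ⇒ S + a a a ⇒ a + a a a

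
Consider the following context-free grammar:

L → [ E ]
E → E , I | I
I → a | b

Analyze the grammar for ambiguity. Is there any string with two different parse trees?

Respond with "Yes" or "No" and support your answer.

No - the grammar is unambiguous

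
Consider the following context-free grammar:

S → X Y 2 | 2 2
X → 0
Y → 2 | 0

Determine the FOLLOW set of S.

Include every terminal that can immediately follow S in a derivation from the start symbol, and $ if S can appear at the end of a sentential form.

We compute FOLLOW(S) using the standard algorithm.
FOLLOW(S) starts with {$}.
FIRST(S) = {0, 2}
FIRST(X) = {0}
FIRST(Y) = {0, 2}
FOLLOW(S) = {$}
FOLLOW(X) = {0, 2}
FOLLOW(Y) = {2}
Therefore, FOLLOW(S) = {$}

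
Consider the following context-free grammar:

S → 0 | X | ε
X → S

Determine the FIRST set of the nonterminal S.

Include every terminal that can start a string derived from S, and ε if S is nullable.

We compute FIRST(S) using the standard algorithm.
FIRST(S) = {0, ε}
FIRST(X) = {0, ε}
Therefore, FIRST(S) = {0, ε}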